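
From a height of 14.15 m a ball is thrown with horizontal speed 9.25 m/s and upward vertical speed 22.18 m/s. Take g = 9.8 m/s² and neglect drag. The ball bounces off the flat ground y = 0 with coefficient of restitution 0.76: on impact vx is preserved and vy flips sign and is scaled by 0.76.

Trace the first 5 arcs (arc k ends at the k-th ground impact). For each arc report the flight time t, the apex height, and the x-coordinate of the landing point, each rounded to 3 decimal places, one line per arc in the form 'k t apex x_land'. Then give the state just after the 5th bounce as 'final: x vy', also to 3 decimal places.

Arc 1: start y=14.150, vy=22.180 → t=5.093, apex=39.250, x_land=47.115, impact vy=-27.736
  bounce: vy ← 0.76·27.736 = 21.079
Arc 2: start y=0.000, vy=21.079 → t=4.302, apex=22.671, x_land=86.908, impact vy=-21.079
  bounce: vy ← 0.76·21.079 = 16.020
Arc 3: start y=0.000, vy=16.020 → t=3.269, apex=13.095, x_land=117.150, impact vy=-16.020
  bounce: vy ← 0.76·16.020 = 12.175
Arc 4: start y=0.000, vy=12.175 → t=2.485, apex=7.563, x_land=140.134, impact vy=-12.175
  bounce: vy ← 0.76·12.175 = 9.253
Arc 5: start y=0.000, vy=9.253 → t=1.888, apex=4.369, x_land=157.603, impact vy=-9.253
  bounce: vy ← 0.76·9.253 = 7.033

1 5.093 39.250 47.115
2 4.302 22.671 86.908
3 3.269 13.095 117.150
4 2.485 7.563 140.134
5 1.888 4.369 157.603
final: 157.603 7.033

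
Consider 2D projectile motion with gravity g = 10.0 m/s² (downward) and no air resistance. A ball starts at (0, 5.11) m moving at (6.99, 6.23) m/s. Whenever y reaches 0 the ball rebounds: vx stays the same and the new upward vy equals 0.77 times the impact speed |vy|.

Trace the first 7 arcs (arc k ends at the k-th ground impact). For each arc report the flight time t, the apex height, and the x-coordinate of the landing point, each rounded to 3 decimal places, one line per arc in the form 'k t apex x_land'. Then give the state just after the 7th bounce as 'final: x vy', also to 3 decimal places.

Arc 1: start y=5.110, vy=6.230 → t=1.810, apex=7.051, x_land=12.655, impact vy=-11.875
  bounce: vy ← 0.77·11.875 = 9.144
Arc 2: start y=0.000, vy=9.144 → t=1.829, apex=4.180, x_land=25.438, impact vy=-9.144
  bounce: vy ← 0.77·9.144 = 7.041
Arc 3: start y=0.000, vy=7.041 → t=1.408, apex=2.479, x_land=35.281, impact vy=-7.041
  bounce: vy ← 0.77·7.041 = 5.421
Arc 4: start y=0.000, vy=5.421 → t=1.084, apex=1.470, x_land=42.860, impact vy=-5.421
  bounce: vy ← 0.77·5.421 = 4.174
Arc 5: start y=0.000, vy=4.174 → t=0.835, apex=0.871, x_land=48.696, impact vy=-4.174
  bounce: vy ← 0.77·4.174 = 3.214
Arc 6: start y=0.000, vy=3.214 → t=0.643, apex=0.517, x_land=53.189, impact vy=-3.214
  bounce: vy ← 0.77·3.214 = 2.475
Arc 7: start y=0.000, vy=2.475 → t=0.495, apex=0.306, x_land=56.649, impact vy=-2.475
  bounce: vy ← 0.77·2.475 = 1.906

1 1.810 7.051 12.655
2 1.829 4.180 25.438
3 1.408 2.479 35.281
4 1.084 1.470 42.860
5 0.835 0.871 48.696
6 0.643 0.517 53.189
7 0.495 0.306 56.649
final: 56.649 1.906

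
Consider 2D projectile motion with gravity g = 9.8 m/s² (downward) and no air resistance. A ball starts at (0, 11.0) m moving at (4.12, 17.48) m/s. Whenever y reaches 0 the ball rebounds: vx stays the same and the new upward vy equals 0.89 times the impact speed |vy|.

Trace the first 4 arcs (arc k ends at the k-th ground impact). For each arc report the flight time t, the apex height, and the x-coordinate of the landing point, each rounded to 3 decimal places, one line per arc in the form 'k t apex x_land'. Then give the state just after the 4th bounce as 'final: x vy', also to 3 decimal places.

Arc 1: start y=11.000, vy=17.480 → t=4.113, apex=26.589, x_land=16.946, impact vy=-22.829
  bounce: vy ← 0.89·22.829 = 20.318
Arc 2: start y=0.000, vy=20.318 → t=4.146, apex=21.061, x_land=34.029, impact vy=-20.318
  bounce: vy ← 0.89·20.318 = 18.083
Arc 3: start y=0.000, vy=18.083 → t=3.690, apex=16.683, x_land=49.234, impact vy=-18.083
  bounce: vy ← 0.89·18.083 = 16.094
Arc 4: start y=0.000, vy=16.094 → t=3.284, apex=13.214, x_land=62.765, impact vy=-16.094
  bounce: vy ← 0.89·16.094 = 14.323

1 4.113 26.589 16.946
2 4.146 21.061 34.029
3 3.690 16.683 49.234
4 3.284 13.214 62.765
final: 62.765 14.323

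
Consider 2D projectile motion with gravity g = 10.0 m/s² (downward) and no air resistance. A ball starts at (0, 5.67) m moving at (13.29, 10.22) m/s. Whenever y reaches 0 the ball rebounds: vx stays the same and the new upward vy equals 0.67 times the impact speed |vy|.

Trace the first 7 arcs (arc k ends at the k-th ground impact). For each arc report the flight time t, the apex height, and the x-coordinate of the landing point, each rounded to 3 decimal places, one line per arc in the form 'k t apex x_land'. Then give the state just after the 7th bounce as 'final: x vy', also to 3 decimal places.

Arc 1: start y=5.670, vy=10.220 → t=2.498, apex=10.892, x_land=33.198, impact vy=-14.760
  bounce: vy ← 0.67·14.760 = 9.889
Arc 2: start y=0.000, vy=9.889 → t=1.978, apex=4.890, x_land=59.483, impact vy=-9.889
  bounce: vy ← 0.67·9.889 = 6.626
Arc 3: start y=0.000, vy=6.626 → t=1.325, apex=2.195, x_land=77.094, impact vy=-6.626
  bounce: vy ← 0.67·6.626 = 4.439
Arc 4: start y=0.000, vy=4.439 → t=0.888, apex=0.985, x_land=88.893, impact vy=-4.439
  bounce: vy ← 0.67·4.439 = 2.974
Arc 5: start y=0.000, vy=2.974 → t=0.595, apex=0.442, x_land=96.799, impact vy=-2.974
  bounce: vy ← 0.67·2.974 = 1.993
Arc 6: start y=0.000, vy=1.993 → t=0.399, apex=0.199, x_land=102.095, impact vy=-1.993
  bounce: vy ← 0.67·1.993 = 1.335
Arc 7: start y=0.000, vy=1.335 → t=0.267, apex=0.089, x_land=105.644, impact vy=-1.335
  bounce: vy ← 0.67·1.335 = 0.895

1 2.498 10.892 33.198
2 1.978 4.890 59.483
3 1.325 2.195 77.094
4 0.888 0.985 88.893
5 0.595 0.442 96.799
6 0.399 0.199 102.095
7 0.267 0.089 105.644
final: 105.644 0.895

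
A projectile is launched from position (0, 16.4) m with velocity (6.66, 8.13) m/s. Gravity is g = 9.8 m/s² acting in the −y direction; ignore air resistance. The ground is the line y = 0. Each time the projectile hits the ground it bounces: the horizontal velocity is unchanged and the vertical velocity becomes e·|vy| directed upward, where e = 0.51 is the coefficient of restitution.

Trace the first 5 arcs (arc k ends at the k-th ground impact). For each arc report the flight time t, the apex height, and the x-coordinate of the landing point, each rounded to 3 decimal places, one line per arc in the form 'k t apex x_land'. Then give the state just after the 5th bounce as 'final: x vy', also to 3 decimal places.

1 2.838 19.772 18.903
2 2.049 5.143 32.549
3 1.045 1.338 39.509
4 0.533 0.348 43.058
5 0.272 0.090 44.868
final: 44.868 0.679

Arc 1: start y=16.400, vy=8.130 → t=2.838, apex=19.772, x_land=18.903, impact vy=-19.686
  bounce: vy ← 0.51·19.686 = 10.040
Arc 2: start y=0.000, vy=10.040 → t=2.049, apex=5.143, x_land=32.549, impact vy=-10.040
  bounce: vy ← 0.51·10.040 = 5.120
Arc 3: start y=0.000, vy=5.120 → t=1.045, apex=1.338, x_land=39.509, impact vy=-5.120
  bounce: vy ← 0.51·5.120 = 2.611
Arc 4: start y=0.000, vy=2.611 → t=0.533, apex=0.348, x_land=43.058, impact vy=-2.611
  bounce: vy ← 0.51·2.611 = 1.332
Arc 5: start y=0.000, vy=1.332 → t=0.272, apex=0.090, x_land=44.868, impact vy=-1.332
  bounce: vy ← 0.51·1.332 = 0.679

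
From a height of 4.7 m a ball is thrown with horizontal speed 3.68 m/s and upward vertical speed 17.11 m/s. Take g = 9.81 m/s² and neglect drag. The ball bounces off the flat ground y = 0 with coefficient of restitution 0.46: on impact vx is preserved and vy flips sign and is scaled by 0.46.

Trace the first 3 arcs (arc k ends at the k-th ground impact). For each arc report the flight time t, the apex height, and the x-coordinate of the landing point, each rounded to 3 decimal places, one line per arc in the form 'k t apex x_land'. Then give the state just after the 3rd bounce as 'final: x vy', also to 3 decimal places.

1 3.744 19.621 13.779
2 1.840 4.152 20.550
3 0.846 0.879 23.665
final: 23.665 1.910

Arc 1: start y=4.700, vy=17.110 → t=3.744, apex=19.621, x_land=13.779, impact vy=-19.621
  bounce: vy ← 0.46·19.621 = 9.025
Arc 2: start y=0.000, vy=9.025 → t=1.840, apex=4.152, x_land=20.550, impact vy=-9.025
  bounce: vy ← 0.46·9.025 = 4.152
Arc 3: start y=0.000, vy=4.152 → t=0.846, apex=0.879, x_land=23.665, impact vy=-4.152
  bounce: vy ← 0.46·4.152 = 1.910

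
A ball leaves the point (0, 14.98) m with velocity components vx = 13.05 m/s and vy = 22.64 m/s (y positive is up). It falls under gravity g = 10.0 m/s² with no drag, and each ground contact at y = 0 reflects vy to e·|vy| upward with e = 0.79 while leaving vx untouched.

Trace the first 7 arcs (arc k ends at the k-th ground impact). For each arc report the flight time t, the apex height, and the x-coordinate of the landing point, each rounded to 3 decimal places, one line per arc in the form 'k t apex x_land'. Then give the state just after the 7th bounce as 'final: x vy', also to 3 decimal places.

1 5.114 40.608 66.736
2 4.503 25.344 125.497
3 3.557 15.817 171.918
4 2.810 9.871 208.591
5 2.220 6.161 237.563
6 1.754 3.845 260.451
7 1.386 2.400 278.532
final: 278.532 5.473

Arc 1: start y=14.980, vy=22.640 → t=5.114, apex=40.608, x_land=66.736, impact vy=-28.499
  bounce: vy ← 0.79·28.499 = 22.514
Arc 2: start y=0.000, vy=22.514 → t=4.503, apex=25.344, x_land=125.497, impact vy=-22.514
  bounce: vy ← 0.79·22.514 = 17.786
Arc 3: start y=0.000, vy=17.786 → t=3.557, apex=15.817, x_land=171.918, impact vy=-17.786
  bounce: vy ← 0.79·17.786 = 14.051
Arc 4: start y=0.000, vy=14.051 → t=2.810, apex=9.871, x_land=208.591, impact vy=-14.051
  bounce: vy ← 0.79·14.051 = 11.100
Arc 5: start y=0.000, vy=11.100 → t=2.220, apex=6.161, x_land=237.563, impact vy=-11.100
  bounce: vy ← 0.79·11.100 = 8.769
Arc 6: start y=0.000, vy=8.769 → t=1.754, apex=3.845, x_land=260.451, impact vy=-8.769
  bounce: vy ← 0.79·8.769 = 6.928
Arc 7: start y=0.000, vy=6.928 → t=1.386, apex=2.400, x_land=278.532, impact vy=-6.928
  bounce: vy ← 0.79·6.928 = 5.473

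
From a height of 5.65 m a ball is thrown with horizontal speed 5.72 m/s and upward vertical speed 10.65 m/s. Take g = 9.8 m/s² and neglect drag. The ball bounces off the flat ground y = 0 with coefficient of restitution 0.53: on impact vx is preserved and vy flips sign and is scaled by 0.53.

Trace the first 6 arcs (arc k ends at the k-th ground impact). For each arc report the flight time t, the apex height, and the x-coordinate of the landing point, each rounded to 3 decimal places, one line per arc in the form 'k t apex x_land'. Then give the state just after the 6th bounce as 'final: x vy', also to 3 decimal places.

1 2.614 11.437 14.955
2 1.619 3.213 24.218
3 0.858 0.902 29.127
4 0.455 0.253 31.729
5 0.241 0.071 33.109
6 0.128 0.020 33.839
final: 33.839 0.332

Arc 1: start y=5.650, vy=10.650 → t=2.614, apex=11.437, x_land=14.955, impact vy=-14.972
  bounce: vy ← 0.53·14.972 = 7.935
Arc 2: start y=0.000, vy=7.935 → t=1.619, apex=3.213, x_land=24.218, impact vy=-7.935
  bounce: vy ← 0.53·7.935 = 4.206
Arc 3: start y=0.000, vy=4.206 → t=0.858, apex=0.902, x_land=29.127, impact vy=-4.206
  bounce: vy ← 0.53·4.206 = 2.229
Arc 4: start y=0.000, vy=2.229 → t=0.455, apex=0.253, x_land=31.729, impact vy=-2.229
  bounce: vy ← 0.53·2.229 = 1.181
Arc 5: start y=0.000, vy=1.181 → t=0.241, apex=0.071, x_land=33.109, impact vy=-1.181
  bounce: vy ← 0.53·1.181 = 0.626
Arc 6: start y=0.000, vy=0.626 → t=0.128, apex=0.020, x_land=33.839, impact vy=-0.626
  bounce: vy ← 0.53·0.626 = 0.332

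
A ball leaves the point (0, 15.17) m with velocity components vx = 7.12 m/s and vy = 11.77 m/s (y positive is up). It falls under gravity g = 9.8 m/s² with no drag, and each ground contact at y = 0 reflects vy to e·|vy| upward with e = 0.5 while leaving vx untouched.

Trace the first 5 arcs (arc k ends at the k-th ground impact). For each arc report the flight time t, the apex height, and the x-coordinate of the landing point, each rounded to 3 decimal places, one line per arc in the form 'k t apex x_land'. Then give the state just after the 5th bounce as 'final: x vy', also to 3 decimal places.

Arc 1: start y=15.170, vy=11.770 → t=3.331, apex=22.238, x_land=23.719, impact vy=-20.877
  bounce: vy ← 0.5·20.877 = 10.439
Arc 2: start y=0.000, vy=10.439 → t=2.130, apex=5.560, x_land=38.887, impact vy=-10.439
  bounce: vy ← 0.5·10.439 = 5.219
Arc 3: start y=0.000, vy=5.219 → t=1.065, apex=1.390, x_land=46.471, impact vy=-5.219
  bounce: vy ← 0.5·5.219 = 2.610
Arc 4: start y=0.000, vy=2.610 → t=0.533, apex=0.347, x_land=50.263, impact vy=-2.610
  bounce: vy ← 0.5·2.610 = 1.305
Arc 5: start y=0.000, vy=1.305 → t=0.266, apex=0.087, x_land=52.159, impact vy=-1.305
  bounce: vy ← 0.5·1.305 = 0.652

1 3.331 22.238 23.719
2 2.130 5.560 38.887
3 1.065 1.390 46.471
4 0.533 0.347 50.263
5 0.266 0.087 52.159
final: 52.159 0.652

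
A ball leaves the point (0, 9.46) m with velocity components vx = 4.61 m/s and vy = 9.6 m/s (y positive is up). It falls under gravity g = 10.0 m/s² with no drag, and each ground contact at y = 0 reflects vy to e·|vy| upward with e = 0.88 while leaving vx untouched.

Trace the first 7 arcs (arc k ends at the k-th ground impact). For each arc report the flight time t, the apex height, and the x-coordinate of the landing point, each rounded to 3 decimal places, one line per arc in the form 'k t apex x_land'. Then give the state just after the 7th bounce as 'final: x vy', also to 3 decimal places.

1 2.637 14.068 12.158
2 2.952 10.894 25.768
3 2.598 8.437 37.744
4 2.286 6.533 48.284
5 2.012 5.059 57.558
6 1.770 3.918 65.720
7 1.558 3.034 72.902
final: 72.902 6.855

Arc 1: start y=9.460, vy=9.600 → t=2.637, apex=14.068, x_land=12.158, impact vy=-16.774
  bounce: vy ← 0.88·16.774 = 14.761
Arc 2: start y=0.000, vy=14.761 → t=2.952, apex=10.894, x_land=25.768, impact vy=-14.761
  bounce: vy ← 0.88·14.761 = 12.990
Arc 3: start y=0.000, vy=12.990 → t=2.598, apex=8.437, x_land=37.744, impact vy=-12.990
  bounce: vy ← 0.88·12.990 = 11.431
Arc 4: start y=0.000, vy=11.431 → t=2.286, apex=6.533, x_land=48.284, impact vy=-11.431
  bounce: vy ← 0.88·11.431 = 10.059
Arc 5: start y=0.000, vy=10.059 → t=2.012, apex=5.059, x_land=57.558, impact vy=-10.059
  bounce: vy ← 0.88·10.059 = 8.852
Arc 6: start y=0.000, vy=8.852 → t=1.770, apex=3.918, x_land=65.720, impact vy=-8.852
  bounce: vy ← 0.88·8.852 = 7.790
Arc 7: start y=0.000, vy=7.790 → t=1.558, apex=3.034, x_land=72.902, impact vy=-7.790
  bounce: vy ← 0.88·7.790 = 6.855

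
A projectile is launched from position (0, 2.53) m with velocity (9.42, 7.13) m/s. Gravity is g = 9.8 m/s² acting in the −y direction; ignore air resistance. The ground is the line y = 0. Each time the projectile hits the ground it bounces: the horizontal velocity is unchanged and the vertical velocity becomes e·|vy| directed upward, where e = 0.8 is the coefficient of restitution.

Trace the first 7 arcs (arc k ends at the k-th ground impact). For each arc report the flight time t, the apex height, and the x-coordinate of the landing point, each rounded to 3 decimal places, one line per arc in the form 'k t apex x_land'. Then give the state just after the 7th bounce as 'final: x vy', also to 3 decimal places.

1 1.750 5.124 16.486
2 1.636 3.279 31.898
3 1.309 2.099 44.228
4 1.047 1.343 54.092
5 0.838 0.860 61.983
6 0.670 0.550 68.296
7 0.536 0.352 73.346
final: 73.346 2.102

Arc 1: start y=2.530, vy=7.130 → t=1.750, apex=5.124, x_land=16.486, impact vy=-10.021
  bounce: vy ← 0.8·10.021 = 8.017
Arc 2: start y=0.000, vy=8.017 → t=1.636, apex=3.279, x_land=31.898, impact vy=-8.017
  bounce: vy ← 0.8·8.017 = 6.414
Arc 3: start y=0.000, vy=6.414 → t=1.309, apex=2.099, x_land=44.228, impact vy=-6.414
  bounce: vy ← 0.8·6.414 = 5.131
Arc 4: start y=0.000, vy=5.131 → t=1.047, apex=1.343, x_land=54.092, impact vy=-5.131
  bounce: vy ← 0.8·5.131 = 4.105
Arc 5: start y=0.000, vy=4.105 → t=0.838, apex=0.860, x_land=61.983, impact vy=-4.105
  bounce: vy ← 0.8·4.105 = 3.284
Arc 6: start y=0.000, vy=3.284 → t=0.670, apex=0.550, x_land=68.296, impact vy=-3.284
  bounce: vy ← 0.8·3.284 = 2.627
Arc 7: start y=0.000, vy=2.627 → t=0.536, apex=0.352, x_land=73.346, impact vy=-2.627
  bounce: vy ← 0.8·2.627 = 2.102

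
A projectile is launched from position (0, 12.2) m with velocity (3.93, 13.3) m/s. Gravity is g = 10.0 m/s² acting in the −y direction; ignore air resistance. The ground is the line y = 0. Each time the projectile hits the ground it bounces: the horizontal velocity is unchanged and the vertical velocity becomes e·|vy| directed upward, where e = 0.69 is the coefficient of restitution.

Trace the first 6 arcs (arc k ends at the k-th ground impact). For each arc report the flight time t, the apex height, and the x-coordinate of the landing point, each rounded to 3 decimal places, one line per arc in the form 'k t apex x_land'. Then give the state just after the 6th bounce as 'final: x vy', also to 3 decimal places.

Arc 1: start y=12.200, vy=13.300 → t=3.382, apex=21.044, x_land=13.290, impact vy=-20.516
  bounce: vy ← 0.69·20.516 = 14.156
Arc 2: start y=0.000, vy=14.156 → t=2.831, apex=10.019, x_land=24.416, impact vy=-14.156
  bounce: vy ← 0.69·14.156 = 9.767
Arc 3: start y=0.000, vy=9.767 → t=1.953, apex=4.770, x_land=32.093, impact vy=-9.767
  bounce: vy ← 0.69·9.767 = 6.740
Arc 4: start y=0.000, vy=6.740 → t=1.348, apex=2.271, x_land=37.390, impact vy=-6.740
  bounce: vy ← 0.69·6.740 = 4.650
Arc 5: start y=0.000, vy=4.650 → t=0.930, apex=1.081, x_land=41.046, impact vy=-4.650
  bounce: vy ← 0.69·4.650 = 3.209
Arc 6: start y=0.000, vy=3.209 → t=0.642, apex=0.515, x_land=43.568, impact vy=-3.209
  bounce: vy ← 0.69·3.209 = 2.214

1 3.382 21.044 13.290
2 2.831 10.019 24.416
3 1.953 4.770 32.093
4 1.348 2.271 37.390
5 0.930 1.081 41.046
6 0.642 0.515 43.568
final: 43.568 2.214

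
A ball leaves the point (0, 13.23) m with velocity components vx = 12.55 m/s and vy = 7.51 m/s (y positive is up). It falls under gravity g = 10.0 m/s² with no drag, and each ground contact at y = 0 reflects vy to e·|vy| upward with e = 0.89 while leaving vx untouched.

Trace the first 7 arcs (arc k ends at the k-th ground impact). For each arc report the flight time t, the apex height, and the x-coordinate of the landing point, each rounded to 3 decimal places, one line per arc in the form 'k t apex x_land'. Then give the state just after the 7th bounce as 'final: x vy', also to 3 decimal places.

1 2.543 16.050 31.910
2 3.189 12.713 71.934
3 2.838 10.070 107.555
4 2.526 7.977 139.258
5 2.248 6.318 167.473
6 2.001 5.005 192.585
7 1.781 3.964 214.934
final: 214.934 7.925

Arc 1: start y=13.230, vy=7.510 → t=2.543, apex=16.050, x_land=31.910, impact vy=-17.916
  bounce: vy ← 0.89·17.916 = 15.946
Arc 2: start y=0.000, vy=15.946 → t=3.189, apex=12.713, x_land=71.934, impact vy=-15.946
  bounce: vy ← 0.89·15.946 = 14.192
Arc 3: start y=0.000, vy=14.192 → t=2.838, apex=10.070, x_land=107.555, impact vy=-14.192
  bounce: vy ← 0.89·14.192 = 12.631
Arc 4: start y=0.000, vy=12.631 → t=2.526, apex=7.977, x_land=139.258, impact vy=-12.631
  bounce: vy ← 0.89·12.631 = 11.241
Arc 5: start y=0.000, vy=11.241 → t=2.248, apex=6.318, x_land=167.473, impact vy=-11.241
  bounce: vy ← 0.89·11.241 = 10.005
Arc 6: start y=0.000, vy=10.005 → t=2.001, apex=5.005, x_land=192.585, impact vy=-10.005
  bounce: vy ← 0.89·10.005 = 8.904
Arc 7: start y=0.000, vy=8.904 → t=1.781, apex=3.964, x_land=214.934, impact vy=-8.904
  bounce: vy ← 0.89·8.904 = 7.925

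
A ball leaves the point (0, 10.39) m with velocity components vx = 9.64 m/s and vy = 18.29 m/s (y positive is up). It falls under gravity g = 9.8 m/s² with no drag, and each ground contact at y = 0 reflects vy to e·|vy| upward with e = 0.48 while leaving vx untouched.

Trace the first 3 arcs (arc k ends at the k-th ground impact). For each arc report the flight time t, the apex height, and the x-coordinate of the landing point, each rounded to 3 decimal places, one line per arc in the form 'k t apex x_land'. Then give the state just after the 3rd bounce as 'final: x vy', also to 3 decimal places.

Arc 1: start y=10.390, vy=18.290 → t=4.234, apex=27.458, x_land=40.811, impact vy=-23.198
  bounce: vy ← 0.48·23.198 = 11.135
Arc 2: start y=0.000, vy=11.135 → t=2.273, apex=6.326, x_land=62.718, impact vy=-11.135
  bounce: vy ← 0.48·11.135 = 5.345
Arc 3: start y=0.000, vy=5.345 → t=1.091, apex=1.458, x_land=73.233, impact vy=-5.345
  bounce: vy ← 0.48·5.345 = 2.566

1 4.234 27.458 40.811
2 2.273 6.326 62.718
3 1.091 1.458 73.233
final: 73.233 2.566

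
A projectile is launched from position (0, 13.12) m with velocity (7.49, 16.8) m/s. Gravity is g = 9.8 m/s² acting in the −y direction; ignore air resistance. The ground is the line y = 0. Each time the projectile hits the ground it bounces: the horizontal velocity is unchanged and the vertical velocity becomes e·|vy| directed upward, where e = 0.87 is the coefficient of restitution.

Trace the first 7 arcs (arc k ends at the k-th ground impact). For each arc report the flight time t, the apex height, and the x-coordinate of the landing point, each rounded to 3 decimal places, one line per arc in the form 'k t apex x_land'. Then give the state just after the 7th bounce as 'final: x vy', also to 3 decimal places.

1 4.084 27.520 30.590
2 4.124 20.830 61.476
3 3.588 15.766 88.347
4 3.121 11.933 111.724
5 2.715 9.032 132.062
6 2.362 6.837 149.757
7 2.055 5.175 165.151
final: 165.151 8.762

Arc 1: start y=13.120, vy=16.800 → t=4.084, apex=27.520, x_land=30.590, impact vy=-23.225
  bounce: vy ← 0.87·23.225 = 20.206
Arc 2: start y=0.000, vy=20.206 → t=4.124, apex=20.830, x_land=61.476, impact vy=-20.206
  bounce: vy ← 0.87·20.206 = 17.579
Arc 3: start y=0.000, vy=17.579 → t=3.588, apex=15.766, x_land=88.347, impact vy=-17.579
  bounce: vy ← 0.87·17.579 = 15.294
Arc 4: start y=0.000, vy=15.294 → t=3.121, apex=11.933, x_land=111.724, impact vy=-15.294
  bounce: vy ← 0.87·15.294 = 13.305
Arc 5: start y=0.000, vy=13.305 → t=2.715, apex=9.032, x_land=132.062, impact vy=-13.305
  bounce: vy ← 0.87·13.305 = 11.576
Arc 6: start y=0.000, vy=11.576 → t=2.362, apex=6.837, x_land=149.757, impact vy=-11.576
  bounce: vy ← 0.87·11.576 = 10.071
Arc 7: start y=0.000, vy=10.071 → t=2.055, apex=5.175, x_land=165.151, impact vy=-10.071
  bounce: vy ← 0.87·10.071 = 8.762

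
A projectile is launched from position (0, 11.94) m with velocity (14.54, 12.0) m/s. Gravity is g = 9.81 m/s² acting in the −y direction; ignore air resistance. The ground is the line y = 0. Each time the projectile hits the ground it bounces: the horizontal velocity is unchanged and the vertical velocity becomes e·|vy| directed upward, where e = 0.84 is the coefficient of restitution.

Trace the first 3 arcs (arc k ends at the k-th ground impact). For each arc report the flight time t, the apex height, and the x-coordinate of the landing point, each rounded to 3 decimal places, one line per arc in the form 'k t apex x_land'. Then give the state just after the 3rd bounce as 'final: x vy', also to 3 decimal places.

Arc 1: start y=11.940, vy=12.000 → t=3.206, apex=19.279, x_land=46.612, impact vy=-19.449
  bounce: vy ← 0.84·19.449 = 16.337
Arc 2: start y=0.000, vy=16.337 → t=3.331, apex=13.604, x_land=95.041, impact vy=-16.337
  bounce: vy ← 0.84·16.337 = 13.723
Arc 3: start y=0.000, vy=13.723 → t=2.798, apex=9.599, x_land=135.721, impact vy=-13.723
  bounce: vy ← 0.84·13.723 = 11.527

1 3.206 19.279 46.612
2 3.331 13.604 95.041
3 2.798 9.599 135.721
final: 135.721 11.527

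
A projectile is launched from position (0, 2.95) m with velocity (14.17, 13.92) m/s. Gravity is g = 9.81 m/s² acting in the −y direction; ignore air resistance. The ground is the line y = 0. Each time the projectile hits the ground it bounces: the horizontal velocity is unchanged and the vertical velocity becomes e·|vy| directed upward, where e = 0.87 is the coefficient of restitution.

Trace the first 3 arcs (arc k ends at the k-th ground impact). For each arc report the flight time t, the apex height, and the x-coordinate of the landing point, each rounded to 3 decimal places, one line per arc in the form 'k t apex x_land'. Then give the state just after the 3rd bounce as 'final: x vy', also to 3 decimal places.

1 3.036 12.826 43.020
2 2.814 9.708 82.890
3 2.448 7.348 117.577
final: 117.577 10.446

Arc 1: start y=2.950, vy=13.920 → t=3.036, apex=12.826, x_land=43.020, impact vy=-15.863
  bounce: vy ← 0.87·15.863 = 13.801
Arc 2: start y=0.000, vy=13.801 → t=2.814, apex=9.708, x_land=82.890, impact vy=-13.801
  bounce: vy ← 0.87·13.801 = 12.007
Arc 3: start y=0.000, vy=12.007 → t=2.448, apex=7.348, x_land=117.577, impact vy=-12.007
  bounce: vy ← 0.87·12.007 = 10.446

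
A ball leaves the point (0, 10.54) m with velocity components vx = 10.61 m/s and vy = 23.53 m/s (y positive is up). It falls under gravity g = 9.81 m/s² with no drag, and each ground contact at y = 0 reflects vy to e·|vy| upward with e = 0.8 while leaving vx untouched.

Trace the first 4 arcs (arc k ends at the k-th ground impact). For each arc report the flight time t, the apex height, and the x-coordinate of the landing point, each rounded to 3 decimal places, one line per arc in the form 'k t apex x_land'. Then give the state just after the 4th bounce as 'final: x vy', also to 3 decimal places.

Arc 1: start y=10.540, vy=23.530 → t=5.210, apex=38.759, x_land=55.274, impact vy=-27.576
  bounce: vy ← 0.8·27.576 = 22.061
Arc 2: start y=0.000, vy=22.061 → t=4.498, apex=24.806, x_land=102.994, impact vy=-22.061
  bounce: vy ← 0.8·22.061 = 17.649
Arc 3: start y=0.000, vy=17.649 → t=3.598, apex=15.876, x_land=141.171, impact vy=-17.649
  bounce: vy ← 0.8·17.649 = 14.119
Arc 4: start y=0.000, vy=14.119 → t=2.879, apex=10.160, x_land=171.712, impact vy=-14.119
  bounce: vy ← 0.8·14.119 = 11.295

1 5.210 38.759 55.274
2 4.498 24.806 102.994
3 3.598 15.876 141.171
4 2.879 10.160 171.712
final: 171.712 11.295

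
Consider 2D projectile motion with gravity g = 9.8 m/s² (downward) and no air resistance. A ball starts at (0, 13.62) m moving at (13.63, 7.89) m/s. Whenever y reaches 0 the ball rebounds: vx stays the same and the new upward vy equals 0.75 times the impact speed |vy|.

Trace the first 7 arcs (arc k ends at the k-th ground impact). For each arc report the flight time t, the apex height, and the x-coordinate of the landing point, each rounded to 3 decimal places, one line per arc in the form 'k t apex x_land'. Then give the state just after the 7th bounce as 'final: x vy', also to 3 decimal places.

Arc 1: start y=13.620, vy=7.890 → t=2.657, apex=16.796, x_land=36.208, impact vy=-18.144
  bounce: vy ← 0.75·18.144 = 13.608
Arc 2: start y=0.000, vy=13.608 → t=2.777, apex=9.448, x_land=74.061, impact vy=-13.608
  bounce: vy ← 0.75·13.608 = 10.206
Arc 3: start y=0.000, vy=10.206 → t=2.083, apex=5.314, x_land=102.450, impact vy=-10.206
  bounce: vy ← 0.75·10.206 = 7.654
Arc 4: start y=0.000, vy=7.654 → t=1.562, apex=2.989, x_land=123.742, impact vy=-7.654
  bounce: vy ← 0.75·7.654 = 5.741
Arc 5: start y=0.000, vy=5.741 → t=1.172, apex=1.682, x_land=139.711, impact vy=-5.741
  bounce: vy ← 0.75·5.741 = 4.306
Arc 6: start y=0.000, vy=4.306 → t=0.879, apex=0.946, x_land=151.688, impact vy=-4.306
  bounce: vy ← 0.75·4.306 = 3.229
Arc 7: start y=0.000, vy=3.229 → t=0.659, apex=0.532, x_land=160.670, impact vy=-3.229
  bounce: vy ← 0.75·3.229 = 2.422

1 2.657 16.796 36.208
2 2.777 9.448 74.061
3 2.083 5.314 102.450
4 1.562 2.989 123.742
5 1.172 1.682 139.711
6 0.879 0.946 151.688
7 0.659 0.532 160.670
final: 160.670 2.422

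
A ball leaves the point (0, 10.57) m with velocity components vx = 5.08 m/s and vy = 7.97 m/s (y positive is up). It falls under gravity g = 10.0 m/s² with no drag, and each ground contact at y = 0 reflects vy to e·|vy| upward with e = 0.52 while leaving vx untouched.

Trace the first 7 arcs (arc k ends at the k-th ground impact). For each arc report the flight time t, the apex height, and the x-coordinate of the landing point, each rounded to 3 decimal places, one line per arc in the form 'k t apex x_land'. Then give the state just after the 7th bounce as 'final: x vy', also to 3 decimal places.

1 2.455 13.746 12.472
2 1.724 3.717 21.232
3 0.897 1.005 25.787
4 0.466 0.272 28.156
5 0.242 0.073 29.387
6 0.126 0.020 30.028
7 0.066 0.005 30.361
final: 30.361 0.170

Arc 1: start y=10.570, vy=7.970 → t=2.455, apex=13.746, x_land=12.472, impact vy=-16.581
  bounce: vy ← 0.52·16.581 = 8.622
Arc 2: start y=0.000, vy=8.622 → t=1.724, apex=3.717, x_land=21.232, impact vy=-8.622
  bounce: vy ← 0.52·8.622 = 4.483
Arc 3: start y=0.000, vy=4.483 → t=0.897, apex=1.005, x_land=25.787, impact vy=-4.483
  bounce: vy ← 0.52·4.483 = 2.331
Arc 4: start y=0.000, vy=2.331 → t=0.466, apex=0.272, x_land=28.156, impact vy=-2.331
  bounce: vy ← 0.52·2.331 = 1.212
Arc 5: start y=0.000, vy=1.212 → t=0.242, apex=0.073, x_land=29.387, impact vy=-1.212
  bounce: vy ← 0.52·1.212 = 0.630
Arc 6: start y=0.000, vy=0.630 → t=0.126, apex=0.020, x_land=30.028, impact vy=-0.630
  bounce: vy ← 0.52·0.630 = 0.328
Arc 7: start y=0.000, vy=0.328 → t=0.066, apex=0.005, x_land=30.361, impact vy=-0.328
  bounce: vy ← 0.52·0.328 = 0.170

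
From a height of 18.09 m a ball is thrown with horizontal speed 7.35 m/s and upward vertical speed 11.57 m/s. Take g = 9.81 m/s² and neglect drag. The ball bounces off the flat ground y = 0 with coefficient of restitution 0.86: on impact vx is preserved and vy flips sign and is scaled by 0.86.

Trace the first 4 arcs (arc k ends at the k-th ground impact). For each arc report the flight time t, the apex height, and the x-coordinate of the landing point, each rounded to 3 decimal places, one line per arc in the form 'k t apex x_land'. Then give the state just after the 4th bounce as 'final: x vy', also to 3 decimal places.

1 3.433 24.913 25.233
2 3.876 18.426 53.724
3 3.334 13.628 78.227
4 2.867 10.079 99.299
final: 99.299 12.094

Arc 1: start y=18.090, vy=11.570 → t=3.433, apex=24.913, x_land=25.233, impact vy=-22.109
  bounce: vy ← 0.86·22.109 = 19.013
Arc 2: start y=0.000, vy=19.013 → t=3.876, apex=18.426, x_land=53.724, impact vy=-19.013
  bounce: vy ← 0.86·19.013 = 16.352
Arc 3: start y=0.000, vy=16.352 → t=3.334, apex=13.628, x_land=78.227, impact vy=-16.352
  bounce: vy ← 0.86·16.352 = 14.062
Arc 4: start y=0.000, vy=14.062 → t=2.867, apex=10.079, x_land=99.299, impact vy=-14.062
  bounce: vy ← 0.86·14.062 = 12.094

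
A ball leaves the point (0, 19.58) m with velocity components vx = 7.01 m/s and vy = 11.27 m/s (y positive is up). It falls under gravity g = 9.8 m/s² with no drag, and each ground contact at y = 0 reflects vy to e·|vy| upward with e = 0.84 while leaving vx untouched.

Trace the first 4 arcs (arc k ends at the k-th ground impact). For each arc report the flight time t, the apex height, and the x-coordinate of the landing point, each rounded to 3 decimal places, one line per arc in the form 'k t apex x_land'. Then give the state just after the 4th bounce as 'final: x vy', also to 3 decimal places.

1 3.456 26.060 24.228
2 3.874 18.388 51.387
3 3.254 12.975 74.201
4 2.734 9.155 93.364
final: 93.364 11.252

Arc 1: start y=19.580, vy=11.270 → t=3.456, apex=26.060, x_land=24.228, impact vy=-22.600
  bounce: vy ← 0.84·22.600 = 18.984
Arc 2: start y=0.000, vy=18.984 → t=3.874, apex=18.388, x_land=51.387, impact vy=-18.984
  bounce: vy ← 0.84·18.984 = 15.947
Arc 3: start y=0.000, vy=15.947 → t=3.254, apex=12.975, x_land=74.201, impact vy=-15.947
  bounce: vy ← 0.84·15.947 = 13.395
Arc 4: start y=0.000, vy=13.395 → t=2.734, apex=9.155, x_land=93.364, impact vy=-13.395
  bounce: vy ← 0.84·13.395 = 11.252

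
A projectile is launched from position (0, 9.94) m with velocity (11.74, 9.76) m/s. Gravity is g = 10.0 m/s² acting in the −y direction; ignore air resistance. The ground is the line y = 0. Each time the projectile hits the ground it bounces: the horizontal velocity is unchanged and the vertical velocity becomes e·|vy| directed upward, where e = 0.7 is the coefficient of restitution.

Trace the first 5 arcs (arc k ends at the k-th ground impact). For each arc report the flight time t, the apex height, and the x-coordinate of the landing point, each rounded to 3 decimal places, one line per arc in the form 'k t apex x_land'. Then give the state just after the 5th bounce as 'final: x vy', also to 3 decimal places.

Arc 1: start y=9.940, vy=9.760 → t=2.691, apex=14.703, x_land=31.590, impact vy=-17.148
  bounce: vy ← 0.7·17.148 = 12.004
Arc 2: start y=0.000, vy=12.004 → t=2.401, apex=7.204, x_land=59.775, impact vy=-12.004
  bounce: vy ← 0.7·12.004 = 8.403
Arc 3: start y=0.000, vy=8.403 → t=1.681, apex=3.530, x_land=79.504, impact vy=-8.403
  bounce: vy ← 0.7·8.403 = 5.882
Arc 4: start y=0.000, vy=5.882 → t=1.176, apex=1.730, x_land=93.314, impact vy=-5.882
  bounce: vy ← 0.7·5.882 = 4.117
Arc 5: start y=0.000, vy=4.117 → t=0.823, apex=0.848, x_land=102.982, impact vy=-4.117
  bounce: vy ← 0.7·4.117 = 2.882

1 2.691 14.703 31.590
2 2.401 7.204 59.775
3 1.681 3.530 79.504
4 1.176 1.730 93.314
5 0.823 0.848 102.982
final: 102.982 2.882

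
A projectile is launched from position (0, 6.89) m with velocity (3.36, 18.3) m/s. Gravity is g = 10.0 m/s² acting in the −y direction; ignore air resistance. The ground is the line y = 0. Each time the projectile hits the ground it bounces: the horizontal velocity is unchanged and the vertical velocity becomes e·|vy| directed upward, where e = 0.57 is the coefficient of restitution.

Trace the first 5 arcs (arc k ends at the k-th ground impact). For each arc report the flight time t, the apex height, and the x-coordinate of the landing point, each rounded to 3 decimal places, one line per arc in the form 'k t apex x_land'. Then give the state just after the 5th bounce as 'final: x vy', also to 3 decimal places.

1 4.004 23.635 13.454
2 2.479 7.679 21.782
3 1.413 2.495 26.529
4 0.805 0.811 29.234
5 0.459 0.263 30.777
final: 30.777 1.308

Arc 1: start y=6.890, vy=18.300 → t=4.004, apex=23.635, x_land=13.454, impact vy=-21.741
  bounce: vy ← 0.57·21.741 = 12.393
Arc 2: start y=0.000, vy=12.393 → t=2.479, apex=7.679, x_land=21.782, impact vy=-12.393
  bounce: vy ← 0.57·12.393 = 7.064
Arc 3: start y=0.000, vy=7.064 → t=1.413, apex=2.495, x_land=26.529, impact vy=-7.064
  bounce: vy ← 0.57·7.064 = 4.026
Arc 4: start y=0.000, vy=4.026 → t=0.805, apex=0.811, x_land=29.234, impact vy=-4.026
  bounce: vy ← 0.57·4.026 = 2.295
Arc 5: start y=0.000, vy=2.295 → t=0.459, apex=0.263, x_land=30.777, impact vy=-2.295
  bounce: vy ← 0.57·2.295 = 1.308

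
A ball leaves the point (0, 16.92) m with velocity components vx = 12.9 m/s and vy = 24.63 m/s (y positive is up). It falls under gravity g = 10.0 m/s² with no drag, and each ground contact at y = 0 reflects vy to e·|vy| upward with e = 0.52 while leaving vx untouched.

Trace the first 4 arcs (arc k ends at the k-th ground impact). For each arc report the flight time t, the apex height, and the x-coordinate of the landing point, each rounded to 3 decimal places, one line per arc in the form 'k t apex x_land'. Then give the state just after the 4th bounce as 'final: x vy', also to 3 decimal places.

1 5.537 47.252 71.429
2 3.197 12.777 112.672
3 1.662 3.455 134.118
4 0.864 0.934 145.270
final: 145.270 2.248

Arc 1: start y=16.920, vy=24.630 → t=5.537, apex=47.252, x_land=71.429, impact vy=-30.741
  bounce: vy ← 0.52·30.741 = 15.986
Arc 2: start y=0.000, vy=15.986 → t=3.197, apex=12.777, x_land=112.672, impact vy=-15.986
  bounce: vy ← 0.52·15.986 = 8.312
Arc 3: start y=0.000, vy=8.312 → t=1.662, apex=3.455, x_land=134.118, impact vy=-8.312
  bounce: vy ← 0.52·8.312 = 4.322
Arc 4: start y=0.000, vy=4.322 → t=0.864, apex=0.934, x_land=145.270, impact vy=-4.322
  bounce: vy ← 0.52·4.322 = 2.248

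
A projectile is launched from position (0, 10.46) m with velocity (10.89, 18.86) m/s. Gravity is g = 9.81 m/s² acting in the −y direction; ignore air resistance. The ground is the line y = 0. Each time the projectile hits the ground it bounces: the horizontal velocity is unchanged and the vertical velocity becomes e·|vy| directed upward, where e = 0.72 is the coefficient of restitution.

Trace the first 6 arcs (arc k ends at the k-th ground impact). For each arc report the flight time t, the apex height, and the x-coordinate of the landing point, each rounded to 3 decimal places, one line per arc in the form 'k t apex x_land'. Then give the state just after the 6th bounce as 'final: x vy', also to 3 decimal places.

1 4.337 28.589 47.228
2 3.477 14.821 85.087
3 2.503 7.683 112.346
4 1.802 3.983 131.972
5 1.298 2.065 146.103
6 0.934 1.070 156.277
final: 156.277 3.299

Arc 1: start y=10.460, vy=18.860 → t=4.337, apex=28.589, x_land=47.228, impact vy=-23.684
  bounce: vy ← 0.72·23.684 = 17.052
Arc 2: start y=0.000, vy=17.052 → t=3.477, apex=14.821, x_land=85.087, impact vy=-17.052
  bounce: vy ← 0.72·17.052 = 12.278
Arc 3: start y=0.000, vy=12.278 → t=2.503, apex=7.683, x_land=112.346, impact vy=-12.278
  bounce: vy ← 0.72·12.278 = 8.840
Arc 4: start y=0.000, vy=8.840 → t=1.802, apex=3.983, x_land=131.972, impact vy=-8.840
  bounce: vy ← 0.72·8.840 = 6.365
Arc 5: start y=0.000, vy=6.365 → t=1.298, apex=2.065, x_land=146.103, impact vy=-6.365
  bounce: vy ← 0.72·6.365 = 4.583
Arc 6: start y=0.000, vy=4.583 → t=0.934, apex=1.070, x_land=156.277, impact vy=-4.583
  bounce: vy ← 0.72·4.583 = 3.299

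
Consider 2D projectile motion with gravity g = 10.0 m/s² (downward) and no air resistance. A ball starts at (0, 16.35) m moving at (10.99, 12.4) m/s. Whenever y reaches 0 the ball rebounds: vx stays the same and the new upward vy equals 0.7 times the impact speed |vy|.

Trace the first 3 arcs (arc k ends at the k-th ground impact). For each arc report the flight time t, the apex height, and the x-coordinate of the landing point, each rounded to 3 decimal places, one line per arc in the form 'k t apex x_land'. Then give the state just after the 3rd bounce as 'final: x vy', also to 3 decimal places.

Arc 1: start y=16.350, vy=12.400 → t=3.433, apex=24.038, x_land=37.725, impact vy=-21.926
  bounce: vy ← 0.7·21.926 = 15.348
Arc 2: start y=0.000, vy=15.348 → t=3.070, apex=11.779, x_land=71.460, impact vy=-15.348
  bounce: vy ← 0.7·15.348 = 10.744
Arc 3: start y=0.000, vy=10.744 → t=2.149, apex=5.772, x_land=95.075, impact vy=-10.744
  bounce: vy ← 0.7·10.744 = 7.521

1 3.433 24.038 37.725
2 3.070 11.779 71.460
3 2.149 5.772 95.075
final: 95.075 7.521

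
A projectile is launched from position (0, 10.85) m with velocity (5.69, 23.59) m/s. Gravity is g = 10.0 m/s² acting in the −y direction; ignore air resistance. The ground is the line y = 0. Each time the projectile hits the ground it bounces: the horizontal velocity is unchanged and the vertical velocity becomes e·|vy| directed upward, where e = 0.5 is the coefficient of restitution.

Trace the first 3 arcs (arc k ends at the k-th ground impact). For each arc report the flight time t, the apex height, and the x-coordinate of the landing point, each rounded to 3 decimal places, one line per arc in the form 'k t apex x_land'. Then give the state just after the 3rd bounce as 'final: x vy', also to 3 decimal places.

Arc 1: start y=10.850, vy=23.590 → t=5.140, apex=38.674, x_land=29.248, impact vy=-27.812
  bounce: vy ← 0.5·27.812 = 13.906
Arc 2: start y=0.000, vy=13.906 → t=2.781, apex=9.669, x_land=45.072, impact vy=-13.906
  bounce: vy ← 0.5·13.906 = 6.953
Arc 3: start y=0.000, vy=6.953 → t=1.391, apex=2.417, x_land=52.985, impact vy=-6.953
  bounce: vy ← 0.5·6.953 = 3.476

1 5.140 38.674 29.248
2 2.781 9.669 45.072
3 1.391 2.417 52.985
final: 52.985 3.476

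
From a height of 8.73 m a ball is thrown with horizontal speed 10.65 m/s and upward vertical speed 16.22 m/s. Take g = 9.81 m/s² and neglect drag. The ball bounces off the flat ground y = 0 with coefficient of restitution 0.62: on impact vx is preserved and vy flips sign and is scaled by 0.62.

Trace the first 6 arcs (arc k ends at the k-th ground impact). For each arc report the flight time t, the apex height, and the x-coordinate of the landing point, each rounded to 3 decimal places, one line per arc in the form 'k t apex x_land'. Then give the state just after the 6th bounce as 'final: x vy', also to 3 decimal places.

1 3.778 22.139 40.235
2 2.634 8.510 68.291
3 1.633 3.271 85.686
4 1.013 1.258 96.471
5 0.628 0.483 103.158
6 0.389 0.186 107.304
final: 107.304 1.184

Arc 1: start y=8.730, vy=16.220 → t=3.778, apex=22.139, x_land=40.235, impact vy=-20.842
  bounce: vy ← 0.62·20.842 = 12.922
Arc 2: start y=0.000, vy=12.922 → t=2.634, apex=8.510, x_land=68.291, impact vy=-12.922
  bounce: vy ← 0.62·12.922 = 8.011
Arc 3: start y=0.000, vy=8.011 → t=1.633, apex=3.271, x_land=85.686, impact vy=-8.011
  bounce: vy ← 0.62·8.011 = 4.967
Arc 4: start y=0.000, vy=4.967 → t=1.013, apex=1.258, x_land=96.471, impact vy=-4.967
  bounce: vy ← 0.62·4.967 = 3.080
Arc 5: start y=0.000, vy=3.080 → t=0.628, apex=0.483, x_land=103.158, impact vy=-3.080
  bounce: vy ← 0.62·3.080 = 1.909
Arc 6: start y=0.000, vy=1.909 → t=0.389, apex=0.186, x_land=107.304, impact vy=-1.909
  bounce: vy ← 0.62·1.909 = 1.184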